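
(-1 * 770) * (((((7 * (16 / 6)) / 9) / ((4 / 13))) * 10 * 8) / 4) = -103807.41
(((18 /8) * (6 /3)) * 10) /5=9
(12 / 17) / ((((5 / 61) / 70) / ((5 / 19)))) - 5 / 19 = 158.37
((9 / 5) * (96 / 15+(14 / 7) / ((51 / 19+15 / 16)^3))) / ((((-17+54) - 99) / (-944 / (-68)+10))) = -8726809685216 / 1953754860075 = -4.47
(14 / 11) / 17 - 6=-1108 / 187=-5.93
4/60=1/15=0.07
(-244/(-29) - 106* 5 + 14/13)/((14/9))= -883044/2639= -334.61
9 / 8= 1.12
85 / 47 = 1.81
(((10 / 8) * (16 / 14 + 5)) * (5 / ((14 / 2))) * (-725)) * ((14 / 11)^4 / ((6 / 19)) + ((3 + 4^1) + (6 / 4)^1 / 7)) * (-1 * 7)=7439563810625 / 17217816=432085.22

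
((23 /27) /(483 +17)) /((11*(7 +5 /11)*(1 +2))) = 23 /3321000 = 0.00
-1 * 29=-29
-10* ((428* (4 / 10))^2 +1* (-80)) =-1461472 / 5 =-292294.40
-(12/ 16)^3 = -27/ 64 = -0.42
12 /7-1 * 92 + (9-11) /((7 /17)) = -666 /7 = -95.14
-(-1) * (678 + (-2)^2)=682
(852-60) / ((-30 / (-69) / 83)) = 755964 / 5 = 151192.80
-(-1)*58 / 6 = 29 / 3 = 9.67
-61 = -61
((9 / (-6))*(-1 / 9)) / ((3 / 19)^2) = 361 / 54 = 6.69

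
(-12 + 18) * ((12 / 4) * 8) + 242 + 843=1229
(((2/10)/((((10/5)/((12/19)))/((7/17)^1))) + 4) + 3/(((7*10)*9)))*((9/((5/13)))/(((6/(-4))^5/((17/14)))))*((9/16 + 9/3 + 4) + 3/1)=-600675179/3770550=-159.31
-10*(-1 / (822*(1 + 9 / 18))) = 10 / 1233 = 0.01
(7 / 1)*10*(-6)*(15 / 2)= -3150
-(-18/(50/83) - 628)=16447/25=657.88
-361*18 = -6498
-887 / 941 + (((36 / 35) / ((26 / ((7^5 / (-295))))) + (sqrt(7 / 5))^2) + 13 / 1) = 202152557 / 18043675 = 11.20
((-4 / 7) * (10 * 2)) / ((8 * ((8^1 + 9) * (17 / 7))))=-10 / 289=-0.03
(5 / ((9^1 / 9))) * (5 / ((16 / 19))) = 475 / 16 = 29.69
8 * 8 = 64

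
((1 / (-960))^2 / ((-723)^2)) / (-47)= -1 / 22642111180800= -0.00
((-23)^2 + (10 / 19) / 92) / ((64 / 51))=23579901 / 55936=421.55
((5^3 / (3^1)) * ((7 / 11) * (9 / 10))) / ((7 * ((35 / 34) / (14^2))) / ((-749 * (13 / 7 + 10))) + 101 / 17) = 317051700 / 78934273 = 4.02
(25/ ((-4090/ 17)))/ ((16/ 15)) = -1275/ 13088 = -0.10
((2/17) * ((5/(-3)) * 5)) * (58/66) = -1450/1683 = -0.86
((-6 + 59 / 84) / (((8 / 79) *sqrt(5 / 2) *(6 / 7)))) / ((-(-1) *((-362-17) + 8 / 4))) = 7031 *sqrt(10) / 217152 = 0.10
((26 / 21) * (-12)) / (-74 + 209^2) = -104 / 305249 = -0.00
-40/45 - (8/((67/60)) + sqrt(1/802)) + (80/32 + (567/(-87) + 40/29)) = -373907/34974 - sqrt(802)/802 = -10.73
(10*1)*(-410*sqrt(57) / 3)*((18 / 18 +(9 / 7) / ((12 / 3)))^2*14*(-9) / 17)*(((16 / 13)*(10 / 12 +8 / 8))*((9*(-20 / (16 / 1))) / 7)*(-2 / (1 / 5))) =6945963750*sqrt(57) / 10829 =4842633.33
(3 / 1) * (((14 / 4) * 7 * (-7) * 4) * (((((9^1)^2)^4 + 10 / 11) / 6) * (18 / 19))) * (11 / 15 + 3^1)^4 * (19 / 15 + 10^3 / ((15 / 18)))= -57562504150811281793024 / 17634375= -3264221394339821.05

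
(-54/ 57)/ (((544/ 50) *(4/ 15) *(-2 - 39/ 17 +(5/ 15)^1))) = 10125/ 122816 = 0.08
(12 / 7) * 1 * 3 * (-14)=-72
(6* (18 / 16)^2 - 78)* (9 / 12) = -52.80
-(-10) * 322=3220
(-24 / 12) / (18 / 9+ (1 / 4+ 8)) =-8 / 41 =-0.20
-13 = -13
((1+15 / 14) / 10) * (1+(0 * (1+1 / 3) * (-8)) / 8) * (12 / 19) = 87 / 665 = 0.13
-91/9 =-10.11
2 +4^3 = 66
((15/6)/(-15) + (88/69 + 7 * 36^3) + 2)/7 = 15023375/322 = 46656.44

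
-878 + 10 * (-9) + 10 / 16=-967.38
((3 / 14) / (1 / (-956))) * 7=-1434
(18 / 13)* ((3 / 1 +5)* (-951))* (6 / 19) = -821664 / 247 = -3326.57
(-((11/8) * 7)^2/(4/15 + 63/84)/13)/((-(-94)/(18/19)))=-800415/11330384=-0.07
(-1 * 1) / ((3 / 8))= -2.67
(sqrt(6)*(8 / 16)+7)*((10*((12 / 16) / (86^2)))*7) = 105*sqrt(6) / 29584+735 / 14792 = 0.06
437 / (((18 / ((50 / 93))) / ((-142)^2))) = 220291700 / 837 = 263192.00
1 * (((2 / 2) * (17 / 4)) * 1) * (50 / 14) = 425 / 28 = 15.18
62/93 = 2/3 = 0.67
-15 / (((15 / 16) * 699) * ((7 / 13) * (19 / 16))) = -3328 / 92967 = -0.04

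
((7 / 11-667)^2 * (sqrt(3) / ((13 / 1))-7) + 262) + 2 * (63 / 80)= -15042816297 / 4840 + 53728900 * sqrt(3) / 1573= -3048858.30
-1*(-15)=15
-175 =-175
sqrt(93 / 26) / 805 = sqrt(2418) / 20930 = 0.00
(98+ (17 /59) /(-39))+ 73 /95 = 21588668 /218595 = 98.76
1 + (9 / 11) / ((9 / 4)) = 15 / 11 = 1.36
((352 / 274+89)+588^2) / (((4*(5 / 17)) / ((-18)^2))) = 65241291969 / 685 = 95242762.00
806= 806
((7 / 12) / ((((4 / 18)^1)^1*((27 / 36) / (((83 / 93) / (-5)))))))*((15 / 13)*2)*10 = -5810 / 403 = -14.42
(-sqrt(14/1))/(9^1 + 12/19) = -19 * sqrt(14)/183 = -0.39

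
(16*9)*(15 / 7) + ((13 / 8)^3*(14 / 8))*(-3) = 4100721 / 14336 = 286.04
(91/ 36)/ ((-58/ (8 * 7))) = -637/ 261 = -2.44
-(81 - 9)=-72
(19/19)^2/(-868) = -1/868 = -0.00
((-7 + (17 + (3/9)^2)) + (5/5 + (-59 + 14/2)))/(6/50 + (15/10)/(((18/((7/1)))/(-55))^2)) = -220800/3706273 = -0.06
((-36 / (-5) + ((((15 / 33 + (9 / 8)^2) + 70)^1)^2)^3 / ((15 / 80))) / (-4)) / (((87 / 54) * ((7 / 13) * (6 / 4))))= -1076954089829719779314806393289 / 7722928506237091840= -139448926525.73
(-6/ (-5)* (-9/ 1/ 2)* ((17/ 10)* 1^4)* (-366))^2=7055496009/ 625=11288793.61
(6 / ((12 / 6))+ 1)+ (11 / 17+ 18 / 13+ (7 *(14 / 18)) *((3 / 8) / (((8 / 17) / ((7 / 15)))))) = 5127691 / 636480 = 8.06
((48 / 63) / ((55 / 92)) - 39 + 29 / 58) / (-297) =85991 / 686070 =0.13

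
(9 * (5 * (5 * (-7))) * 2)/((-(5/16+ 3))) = 50400/53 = 950.94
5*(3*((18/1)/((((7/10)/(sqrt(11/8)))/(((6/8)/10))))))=405*sqrt(22)/56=33.92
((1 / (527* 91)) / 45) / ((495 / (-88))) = -0.00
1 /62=0.02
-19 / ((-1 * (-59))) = -19 / 59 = -0.32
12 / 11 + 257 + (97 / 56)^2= 9006603 / 34496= 261.09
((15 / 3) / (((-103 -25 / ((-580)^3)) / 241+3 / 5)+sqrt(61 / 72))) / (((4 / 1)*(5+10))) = -457993782173611440 / 26026352065669583351+221106773164806400*sqrt(122) / 26026352065669583351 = 0.08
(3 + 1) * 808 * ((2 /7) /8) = 808 /7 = 115.43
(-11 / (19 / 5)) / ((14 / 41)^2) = -92455 / 3724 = -24.83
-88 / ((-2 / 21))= 924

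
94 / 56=47 / 28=1.68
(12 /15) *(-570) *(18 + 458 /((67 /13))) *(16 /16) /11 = -3264960 /737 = -4430.07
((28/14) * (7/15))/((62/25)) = 35/93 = 0.38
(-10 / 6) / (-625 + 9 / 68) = 340 / 127473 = 0.00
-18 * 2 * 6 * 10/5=-432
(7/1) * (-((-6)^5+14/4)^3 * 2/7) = 3756403003625/4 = 939100750906.25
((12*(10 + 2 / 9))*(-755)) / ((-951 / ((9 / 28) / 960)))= 3473 / 106512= 0.03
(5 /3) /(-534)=-5 /1602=-0.00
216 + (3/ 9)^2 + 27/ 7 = 219.97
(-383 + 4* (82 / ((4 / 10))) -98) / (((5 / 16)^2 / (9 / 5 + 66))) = 29419776 / 125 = 235358.21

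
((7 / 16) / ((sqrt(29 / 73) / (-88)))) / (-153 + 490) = -77 * sqrt(2117) / 19546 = -0.18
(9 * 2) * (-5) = -90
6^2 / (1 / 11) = 396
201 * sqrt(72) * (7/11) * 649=498078 * sqrt(2)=704388.66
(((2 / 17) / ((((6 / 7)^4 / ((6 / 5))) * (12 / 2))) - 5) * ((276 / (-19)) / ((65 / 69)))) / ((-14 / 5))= -144416471 / 5290740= -27.30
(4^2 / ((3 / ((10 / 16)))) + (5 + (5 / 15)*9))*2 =68 / 3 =22.67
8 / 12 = 2 / 3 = 0.67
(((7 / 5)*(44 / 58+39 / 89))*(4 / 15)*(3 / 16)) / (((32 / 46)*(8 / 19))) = 9449251 / 33036800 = 0.29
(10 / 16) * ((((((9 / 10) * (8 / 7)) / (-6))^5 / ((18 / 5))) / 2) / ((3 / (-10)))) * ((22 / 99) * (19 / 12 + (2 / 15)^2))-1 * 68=-6428676059 / 94539375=-68.00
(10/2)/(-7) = -5/7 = -0.71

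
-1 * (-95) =95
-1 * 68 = -68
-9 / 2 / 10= -9 / 20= -0.45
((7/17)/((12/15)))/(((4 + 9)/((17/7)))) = 5/52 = 0.10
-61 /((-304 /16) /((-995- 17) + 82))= -56730 /19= -2985.79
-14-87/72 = -365/24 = -15.21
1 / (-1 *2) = -1 / 2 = -0.50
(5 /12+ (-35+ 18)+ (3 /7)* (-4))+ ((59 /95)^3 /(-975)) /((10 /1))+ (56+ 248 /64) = 9731736358763 /234063375000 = 41.58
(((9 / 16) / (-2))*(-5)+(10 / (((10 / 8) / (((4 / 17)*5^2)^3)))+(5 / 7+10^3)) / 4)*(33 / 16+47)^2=446684319065875 / 281731072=1585498.95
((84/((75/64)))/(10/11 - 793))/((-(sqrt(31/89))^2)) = 1754368/6752575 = 0.26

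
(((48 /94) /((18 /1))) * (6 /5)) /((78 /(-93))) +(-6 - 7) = -39839 /3055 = -13.04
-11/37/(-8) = 11/296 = 0.04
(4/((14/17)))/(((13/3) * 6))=17/91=0.19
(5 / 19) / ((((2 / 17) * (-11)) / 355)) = -30175 / 418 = -72.19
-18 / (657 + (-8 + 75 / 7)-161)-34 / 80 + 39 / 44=0.43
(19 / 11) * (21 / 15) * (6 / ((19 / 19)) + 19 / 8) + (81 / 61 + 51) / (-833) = 64484309 / 3193960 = 20.19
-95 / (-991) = 95 / 991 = 0.10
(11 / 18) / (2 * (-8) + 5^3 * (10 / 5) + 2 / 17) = 187 / 71640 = 0.00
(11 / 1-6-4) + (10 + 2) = 13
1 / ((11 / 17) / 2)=34 / 11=3.09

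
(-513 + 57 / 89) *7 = -319200 / 89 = -3586.52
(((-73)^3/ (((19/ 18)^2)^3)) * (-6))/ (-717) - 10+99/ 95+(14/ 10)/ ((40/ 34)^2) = -53104031352710543/ 22487931118000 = -2361.45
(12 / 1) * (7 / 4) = 21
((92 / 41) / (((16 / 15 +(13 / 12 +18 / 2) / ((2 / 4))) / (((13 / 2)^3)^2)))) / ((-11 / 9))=-1152864765 / 176792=-6521.02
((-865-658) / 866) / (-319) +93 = 25693145 / 276254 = 93.01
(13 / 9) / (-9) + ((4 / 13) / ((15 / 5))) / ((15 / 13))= -29 / 405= -0.07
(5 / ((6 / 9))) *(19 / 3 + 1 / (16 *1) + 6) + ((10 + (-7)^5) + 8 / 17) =-9086737 / 544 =-16703.56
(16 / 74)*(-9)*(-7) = 504 / 37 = 13.62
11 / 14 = 0.79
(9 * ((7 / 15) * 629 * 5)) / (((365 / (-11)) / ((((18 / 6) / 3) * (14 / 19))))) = -2034186 / 6935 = -293.32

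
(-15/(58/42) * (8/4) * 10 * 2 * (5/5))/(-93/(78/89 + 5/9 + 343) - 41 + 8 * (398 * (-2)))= 3476214000/51279351587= 0.07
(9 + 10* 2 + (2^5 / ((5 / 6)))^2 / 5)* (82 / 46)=1660049 / 2875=577.41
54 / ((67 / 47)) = 2538 / 67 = 37.88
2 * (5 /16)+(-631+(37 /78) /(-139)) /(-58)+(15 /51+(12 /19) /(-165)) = 11.79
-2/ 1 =-2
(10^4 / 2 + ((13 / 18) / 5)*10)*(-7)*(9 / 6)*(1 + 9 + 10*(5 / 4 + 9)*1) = -23631825 / 4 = -5907956.25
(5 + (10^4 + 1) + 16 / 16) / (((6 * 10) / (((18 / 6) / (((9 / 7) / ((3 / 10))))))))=70049 / 600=116.75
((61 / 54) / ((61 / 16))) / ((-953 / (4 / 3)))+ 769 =59361385 / 77193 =769.00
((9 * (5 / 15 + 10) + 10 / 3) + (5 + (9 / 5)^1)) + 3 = 1592 / 15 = 106.13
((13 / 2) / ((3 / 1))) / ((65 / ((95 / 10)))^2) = 361 / 7800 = 0.05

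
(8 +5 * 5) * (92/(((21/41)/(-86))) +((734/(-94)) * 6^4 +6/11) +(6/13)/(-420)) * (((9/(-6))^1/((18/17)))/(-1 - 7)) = -613442398507/4105920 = -149404.37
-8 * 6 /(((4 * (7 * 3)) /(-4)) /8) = 128 /7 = 18.29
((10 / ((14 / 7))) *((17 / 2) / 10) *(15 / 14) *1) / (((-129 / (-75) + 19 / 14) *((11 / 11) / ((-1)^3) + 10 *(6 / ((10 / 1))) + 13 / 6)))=6375 / 30874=0.21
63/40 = 1.58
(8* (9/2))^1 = 36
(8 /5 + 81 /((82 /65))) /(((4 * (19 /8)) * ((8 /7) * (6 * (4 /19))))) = 188867 /39360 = 4.80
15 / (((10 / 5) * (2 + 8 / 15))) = 225 / 76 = 2.96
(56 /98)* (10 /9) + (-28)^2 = 49432 /63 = 784.63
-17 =-17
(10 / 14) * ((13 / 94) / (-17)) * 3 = -195 / 11186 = -0.02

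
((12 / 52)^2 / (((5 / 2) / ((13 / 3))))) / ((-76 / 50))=-15 / 247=-0.06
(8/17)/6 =4/51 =0.08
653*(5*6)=19590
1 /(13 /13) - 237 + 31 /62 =-471 /2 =-235.50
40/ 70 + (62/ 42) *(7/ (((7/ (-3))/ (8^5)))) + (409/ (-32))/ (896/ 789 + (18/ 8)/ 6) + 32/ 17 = -658656855579/ 4538660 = -145121.44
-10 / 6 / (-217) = 5 / 651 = 0.01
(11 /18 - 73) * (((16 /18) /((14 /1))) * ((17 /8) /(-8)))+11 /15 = 177283 /90720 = 1.95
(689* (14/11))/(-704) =-4823/3872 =-1.25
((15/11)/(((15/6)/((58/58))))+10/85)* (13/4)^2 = 5239/748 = 7.00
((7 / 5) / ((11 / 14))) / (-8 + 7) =-98 / 55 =-1.78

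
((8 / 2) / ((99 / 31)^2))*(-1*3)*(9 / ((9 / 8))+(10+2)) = -76880 / 3267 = -23.53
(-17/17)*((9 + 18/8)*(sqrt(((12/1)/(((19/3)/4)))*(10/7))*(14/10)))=-27*sqrt(1330)/19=-51.82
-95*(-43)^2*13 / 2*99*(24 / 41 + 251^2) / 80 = -89016509096.65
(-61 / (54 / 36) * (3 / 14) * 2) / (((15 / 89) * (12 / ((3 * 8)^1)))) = -21716 / 105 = -206.82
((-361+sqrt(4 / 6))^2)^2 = (1083 - sqrt(6))^4 / 81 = 16830432335.50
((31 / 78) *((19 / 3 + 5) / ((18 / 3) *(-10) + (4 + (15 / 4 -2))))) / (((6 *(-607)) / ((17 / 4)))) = 289 / 2982798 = 0.00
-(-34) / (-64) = -17 / 32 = -0.53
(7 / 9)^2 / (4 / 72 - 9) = -14 / 207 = -0.07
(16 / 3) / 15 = 16 / 45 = 0.36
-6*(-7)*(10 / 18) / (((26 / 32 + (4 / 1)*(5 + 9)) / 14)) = 15680 / 2727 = 5.75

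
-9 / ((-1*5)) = 9 / 5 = 1.80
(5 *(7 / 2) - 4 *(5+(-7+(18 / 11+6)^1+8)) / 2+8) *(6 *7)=-819 / 11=-74.45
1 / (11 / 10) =10 / 11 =0.91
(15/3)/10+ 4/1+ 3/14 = 33/7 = 4.71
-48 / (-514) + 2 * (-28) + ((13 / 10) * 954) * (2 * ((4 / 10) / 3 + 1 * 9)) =145194806 / 6425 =22598.41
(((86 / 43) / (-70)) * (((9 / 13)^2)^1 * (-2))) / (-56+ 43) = -162 / 76895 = -0.00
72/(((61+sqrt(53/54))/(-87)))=-20633616/200881+18792 * sqrt(318)/200881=-101.05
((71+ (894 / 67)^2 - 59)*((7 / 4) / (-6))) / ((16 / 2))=-124411 / 17956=-6.93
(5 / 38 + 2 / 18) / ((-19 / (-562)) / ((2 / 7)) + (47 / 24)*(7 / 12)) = 373168 / 1938475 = 0.19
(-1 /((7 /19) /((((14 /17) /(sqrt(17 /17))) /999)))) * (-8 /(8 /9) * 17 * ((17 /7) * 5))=3230 /777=4.16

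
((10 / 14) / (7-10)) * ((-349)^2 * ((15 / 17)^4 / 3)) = -3425653125 / 584647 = -5859.35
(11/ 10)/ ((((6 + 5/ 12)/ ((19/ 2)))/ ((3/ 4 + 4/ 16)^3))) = 57/ 35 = 1.63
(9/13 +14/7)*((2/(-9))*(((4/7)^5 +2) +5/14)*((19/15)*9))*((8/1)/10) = -6177356/468195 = -13.19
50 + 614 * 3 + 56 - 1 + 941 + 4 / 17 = 49100 / 17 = 2888.24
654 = 654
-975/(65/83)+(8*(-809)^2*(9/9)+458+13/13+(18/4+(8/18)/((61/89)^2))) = 350634347405/66978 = 5235067.45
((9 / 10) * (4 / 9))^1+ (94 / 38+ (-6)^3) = -20247 / 95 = -213.13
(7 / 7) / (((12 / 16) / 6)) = 8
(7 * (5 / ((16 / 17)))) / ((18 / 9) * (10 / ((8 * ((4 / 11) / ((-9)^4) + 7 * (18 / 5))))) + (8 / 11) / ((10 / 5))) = 29758694735 / 370382212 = 80.35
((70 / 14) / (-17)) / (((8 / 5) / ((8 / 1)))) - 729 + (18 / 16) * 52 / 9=-24615 / 34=-723.97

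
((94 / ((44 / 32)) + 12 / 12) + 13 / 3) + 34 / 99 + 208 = 27922 / 99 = 282.04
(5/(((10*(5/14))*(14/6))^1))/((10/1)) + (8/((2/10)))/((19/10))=20057/950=21.11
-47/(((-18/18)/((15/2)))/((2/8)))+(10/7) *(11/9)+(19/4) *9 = 66841/504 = 132.62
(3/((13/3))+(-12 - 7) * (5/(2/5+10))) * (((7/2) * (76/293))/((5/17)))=-992579/38090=-26.06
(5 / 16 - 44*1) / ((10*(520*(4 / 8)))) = -699 / 41600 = -0.02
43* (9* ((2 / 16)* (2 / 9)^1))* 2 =43 / 2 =21.50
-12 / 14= -6 / 7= -0.86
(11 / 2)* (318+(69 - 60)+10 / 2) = 1826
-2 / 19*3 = -6 / 19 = -0.32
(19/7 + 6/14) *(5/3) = 110/21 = 5.24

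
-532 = -532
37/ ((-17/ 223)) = -8251/ 17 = -485.35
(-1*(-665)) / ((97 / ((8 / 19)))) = 280 / 97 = 2.89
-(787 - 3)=-784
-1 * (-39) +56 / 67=2669 / 67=39.84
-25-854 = -879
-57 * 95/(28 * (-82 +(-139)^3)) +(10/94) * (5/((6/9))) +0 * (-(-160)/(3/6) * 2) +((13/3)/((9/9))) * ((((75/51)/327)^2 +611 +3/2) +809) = 2018614439769445364347/327663565642266588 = 6160.63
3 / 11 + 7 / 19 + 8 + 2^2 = 2642 / 209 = 12.64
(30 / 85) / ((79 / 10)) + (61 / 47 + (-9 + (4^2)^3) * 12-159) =3085754828 / 63121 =48886.34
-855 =-855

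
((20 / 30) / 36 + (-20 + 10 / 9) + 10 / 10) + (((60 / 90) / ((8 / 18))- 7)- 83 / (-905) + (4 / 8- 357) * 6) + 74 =-51027089 / 24435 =-2088.28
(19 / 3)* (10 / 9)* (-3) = -190 / 9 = -21.11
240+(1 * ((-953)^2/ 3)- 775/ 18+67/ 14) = 19085098/ 63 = 302938.06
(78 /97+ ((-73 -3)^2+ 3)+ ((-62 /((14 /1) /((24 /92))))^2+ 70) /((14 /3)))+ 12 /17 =1734137537018 /299206103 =5795.80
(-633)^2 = 400689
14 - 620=-606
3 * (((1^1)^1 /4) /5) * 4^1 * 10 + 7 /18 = 115 /18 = 6.39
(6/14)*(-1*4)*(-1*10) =120/7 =17.14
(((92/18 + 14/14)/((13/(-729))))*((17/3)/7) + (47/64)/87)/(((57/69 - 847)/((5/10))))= 3232877309/19722323712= 0.16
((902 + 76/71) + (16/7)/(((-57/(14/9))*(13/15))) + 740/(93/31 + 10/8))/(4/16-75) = -11560303592/802265139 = -14.41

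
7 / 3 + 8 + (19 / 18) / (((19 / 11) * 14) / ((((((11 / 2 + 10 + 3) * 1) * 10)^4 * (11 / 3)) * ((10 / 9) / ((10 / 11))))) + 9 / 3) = 899582053777727 / 84189654950526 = 10.69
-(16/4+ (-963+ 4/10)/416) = -3507/2080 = -1.69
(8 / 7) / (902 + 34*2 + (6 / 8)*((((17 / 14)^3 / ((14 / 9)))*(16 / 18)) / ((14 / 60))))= 76832 / 65432245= 0.00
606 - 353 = 253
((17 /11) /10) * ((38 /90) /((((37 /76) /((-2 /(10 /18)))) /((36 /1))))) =-883728 /50875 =-17.37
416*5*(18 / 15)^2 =14976 / 5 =2995.20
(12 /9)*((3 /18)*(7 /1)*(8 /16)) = 7 /9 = 0.78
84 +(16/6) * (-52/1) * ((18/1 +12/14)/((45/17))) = -284708/315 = -903.83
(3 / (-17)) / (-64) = 3 / 1088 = 0.00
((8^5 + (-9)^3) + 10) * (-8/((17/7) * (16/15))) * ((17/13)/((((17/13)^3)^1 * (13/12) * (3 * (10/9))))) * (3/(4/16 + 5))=-44996796/4913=-9158.72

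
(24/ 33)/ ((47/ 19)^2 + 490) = 2888/ 1970089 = 0.00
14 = 14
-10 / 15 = -2 / 3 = -0.67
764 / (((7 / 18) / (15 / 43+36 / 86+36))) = 21741912 / 301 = 72232.27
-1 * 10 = -10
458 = 458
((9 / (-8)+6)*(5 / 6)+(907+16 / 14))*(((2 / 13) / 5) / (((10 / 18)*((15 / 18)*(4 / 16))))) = 212193 / 875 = 242.51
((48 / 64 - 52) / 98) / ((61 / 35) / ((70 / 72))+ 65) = -5125 / 654568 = -0.01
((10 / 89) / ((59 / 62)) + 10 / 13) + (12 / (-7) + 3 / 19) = -6074631 / 9078979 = -0.67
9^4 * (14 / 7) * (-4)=-52488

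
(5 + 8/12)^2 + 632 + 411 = 9676/9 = 1075.11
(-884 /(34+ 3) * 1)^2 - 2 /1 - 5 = 771873 /1369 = 563.82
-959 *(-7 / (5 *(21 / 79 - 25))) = -530327 / 9770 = -54.28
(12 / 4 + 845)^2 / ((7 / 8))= 5752832 / 7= 821833.14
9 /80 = 0.11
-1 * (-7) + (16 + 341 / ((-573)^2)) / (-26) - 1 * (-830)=7139842093 / 8536554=836.38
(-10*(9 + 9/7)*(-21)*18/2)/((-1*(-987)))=6480/329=19.70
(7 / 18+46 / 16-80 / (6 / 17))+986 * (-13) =-938981 / 72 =-13041.40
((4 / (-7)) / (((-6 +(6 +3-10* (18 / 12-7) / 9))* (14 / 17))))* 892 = -136476 / 2009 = -67.93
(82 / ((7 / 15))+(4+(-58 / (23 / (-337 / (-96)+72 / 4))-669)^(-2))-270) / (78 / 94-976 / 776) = 1836936221923860040 / 8706883350091297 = 210.98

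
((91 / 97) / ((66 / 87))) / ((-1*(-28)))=377 / 8536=0.04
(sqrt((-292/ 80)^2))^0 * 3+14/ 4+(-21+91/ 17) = -311/ 34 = -9.15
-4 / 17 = -0.24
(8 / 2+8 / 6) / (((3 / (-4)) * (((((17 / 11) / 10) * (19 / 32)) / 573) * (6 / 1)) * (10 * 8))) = -92.51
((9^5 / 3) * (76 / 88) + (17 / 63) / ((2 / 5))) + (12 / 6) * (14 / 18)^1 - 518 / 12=23503813 / 1386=16958.02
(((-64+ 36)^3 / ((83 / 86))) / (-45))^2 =3564060688384 / 13950225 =255484.10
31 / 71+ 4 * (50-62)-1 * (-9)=-2738 / 71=-38.56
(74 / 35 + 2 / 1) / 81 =16 / 315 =0.05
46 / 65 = 0.71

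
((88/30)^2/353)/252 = 484/5003775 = 0.00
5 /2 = 2.50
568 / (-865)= -568 / 865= -0.66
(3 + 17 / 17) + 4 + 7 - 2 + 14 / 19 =261 / 19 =13.74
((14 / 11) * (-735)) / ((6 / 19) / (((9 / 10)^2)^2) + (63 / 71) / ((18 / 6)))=-30358206270 / 25218743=-1203.80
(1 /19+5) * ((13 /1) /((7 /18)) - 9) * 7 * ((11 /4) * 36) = 85536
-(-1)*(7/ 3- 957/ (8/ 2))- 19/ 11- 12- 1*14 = -34933/ 132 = -264.64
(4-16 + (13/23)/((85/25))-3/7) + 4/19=-626730/52003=-12.05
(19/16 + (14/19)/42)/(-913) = -1099/832656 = -0.00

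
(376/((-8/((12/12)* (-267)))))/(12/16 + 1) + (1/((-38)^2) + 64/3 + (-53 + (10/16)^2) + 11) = 3469347877/485184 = 7150.58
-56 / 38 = -1.47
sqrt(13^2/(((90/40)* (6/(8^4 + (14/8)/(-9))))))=13* sqrt(884694)/54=226.44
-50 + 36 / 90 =-49.60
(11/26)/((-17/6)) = -33/221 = -0.15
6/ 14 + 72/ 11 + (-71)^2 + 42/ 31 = 5049.33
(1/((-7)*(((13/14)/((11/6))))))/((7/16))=-176/273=-0.64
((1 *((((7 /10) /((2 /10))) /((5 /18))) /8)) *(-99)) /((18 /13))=-9009 /80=-112.61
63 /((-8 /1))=-63 /8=-7.88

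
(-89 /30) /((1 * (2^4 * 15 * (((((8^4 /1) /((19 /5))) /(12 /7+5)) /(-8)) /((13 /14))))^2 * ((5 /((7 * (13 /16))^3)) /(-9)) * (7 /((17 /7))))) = 447979981345741 /35356170780672000000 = 0.00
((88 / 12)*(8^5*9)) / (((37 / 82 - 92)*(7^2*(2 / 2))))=-177340416 / 367843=-482.11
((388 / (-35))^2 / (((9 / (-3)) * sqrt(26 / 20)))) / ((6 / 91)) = -75272 * sqrt(130) / 1575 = -544.91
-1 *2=-2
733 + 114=847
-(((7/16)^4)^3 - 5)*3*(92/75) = 32369303972119817/1759218604441600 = 18.40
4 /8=1 /2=0.50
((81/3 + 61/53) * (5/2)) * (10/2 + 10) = 1055.66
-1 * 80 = -80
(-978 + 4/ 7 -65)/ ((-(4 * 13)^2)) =7297/ 18928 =0.39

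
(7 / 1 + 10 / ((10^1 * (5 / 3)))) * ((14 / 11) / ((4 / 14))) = 1862 / 55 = 33.85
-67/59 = -1.14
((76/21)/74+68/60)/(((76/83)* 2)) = 127073/196840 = 0.65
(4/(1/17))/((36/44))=748/9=83.11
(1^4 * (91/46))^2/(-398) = -8281/842168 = -0.01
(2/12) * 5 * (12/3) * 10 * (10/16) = 125/6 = 20.83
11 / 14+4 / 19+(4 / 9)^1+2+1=10631 / 2394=4.44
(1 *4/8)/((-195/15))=-1/26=-0.04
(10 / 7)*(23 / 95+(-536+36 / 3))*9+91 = -883523 / 133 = -6643.03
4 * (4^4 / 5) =1024 / 5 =204.80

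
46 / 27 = 1.70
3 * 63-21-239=-71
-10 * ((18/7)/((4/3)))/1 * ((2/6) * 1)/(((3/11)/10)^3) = -6655000/21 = -316904.76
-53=-53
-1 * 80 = -80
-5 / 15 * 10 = -10 / 3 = -3.33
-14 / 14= -1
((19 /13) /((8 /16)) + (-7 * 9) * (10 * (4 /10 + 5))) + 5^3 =-3274.08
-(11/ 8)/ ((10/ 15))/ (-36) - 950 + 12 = -180085/ 192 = -937.94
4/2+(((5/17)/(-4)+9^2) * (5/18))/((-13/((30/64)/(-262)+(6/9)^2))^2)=2386210397847947/1177756963209216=2.03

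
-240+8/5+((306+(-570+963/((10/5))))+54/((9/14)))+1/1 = 641/10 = 64.10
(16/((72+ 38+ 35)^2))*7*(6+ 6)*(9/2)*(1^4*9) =54432/21025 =2.59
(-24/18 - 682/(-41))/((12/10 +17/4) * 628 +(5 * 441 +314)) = 4705/1827042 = 0.00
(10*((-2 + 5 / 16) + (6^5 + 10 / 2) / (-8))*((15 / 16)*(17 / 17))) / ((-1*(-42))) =-55675 / 256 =-217.48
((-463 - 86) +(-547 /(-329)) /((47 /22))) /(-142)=8477153 /2195746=3.86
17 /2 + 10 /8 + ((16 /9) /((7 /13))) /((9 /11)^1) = 31265 /2268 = 13.79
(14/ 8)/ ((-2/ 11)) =-77/ 8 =-9.62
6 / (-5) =-6 / 5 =-1.20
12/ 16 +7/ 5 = 43/ 20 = 2.15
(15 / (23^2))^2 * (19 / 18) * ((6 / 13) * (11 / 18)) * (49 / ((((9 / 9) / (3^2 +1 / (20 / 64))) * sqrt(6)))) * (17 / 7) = 7585655 * sqrt(6) / 130965588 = 0.14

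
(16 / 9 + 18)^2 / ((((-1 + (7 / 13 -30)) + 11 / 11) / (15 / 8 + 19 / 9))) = -29553251 / 558414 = -52.92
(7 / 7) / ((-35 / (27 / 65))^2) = 729 / 5175625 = 0.00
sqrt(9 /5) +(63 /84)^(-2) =3* sqrt(5) /5 +16 /9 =3.12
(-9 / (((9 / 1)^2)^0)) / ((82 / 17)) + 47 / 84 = -4499 / 3444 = -1.31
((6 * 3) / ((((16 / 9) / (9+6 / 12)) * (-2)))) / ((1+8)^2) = -19 / 32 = -0.59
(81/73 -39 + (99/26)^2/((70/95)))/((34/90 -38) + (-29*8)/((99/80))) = 2076267105/25659676952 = 0.08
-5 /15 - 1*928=-2785 /3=-928.33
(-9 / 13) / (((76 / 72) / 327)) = -52974 / 247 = -214.47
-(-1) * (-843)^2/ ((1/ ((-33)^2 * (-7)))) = -5417277327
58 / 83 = 0.70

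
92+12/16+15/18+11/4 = 289/3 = 96.33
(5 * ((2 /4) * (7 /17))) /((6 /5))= 0.86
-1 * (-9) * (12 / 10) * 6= 324 / 5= 64.80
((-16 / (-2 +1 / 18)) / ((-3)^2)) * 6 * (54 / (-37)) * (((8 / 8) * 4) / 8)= -5184 / 1295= -4.00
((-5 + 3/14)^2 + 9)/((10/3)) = 18759/1960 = 9.57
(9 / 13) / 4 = 9 / 52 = 0.17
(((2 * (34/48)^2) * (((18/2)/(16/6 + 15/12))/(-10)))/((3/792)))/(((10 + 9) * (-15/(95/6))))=3.38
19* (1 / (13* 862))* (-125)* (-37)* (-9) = -70.58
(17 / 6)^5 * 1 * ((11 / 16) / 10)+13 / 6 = 14.72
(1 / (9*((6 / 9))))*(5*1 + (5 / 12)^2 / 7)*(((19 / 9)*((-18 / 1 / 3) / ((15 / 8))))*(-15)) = 84.86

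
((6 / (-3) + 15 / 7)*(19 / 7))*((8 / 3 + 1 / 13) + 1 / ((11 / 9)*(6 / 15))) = 11153 / 6006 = 1.86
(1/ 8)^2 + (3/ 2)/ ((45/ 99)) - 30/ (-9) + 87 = 89903/ 960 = 93.65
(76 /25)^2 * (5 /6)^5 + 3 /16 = 15169 /3888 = 3.90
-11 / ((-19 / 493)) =285.42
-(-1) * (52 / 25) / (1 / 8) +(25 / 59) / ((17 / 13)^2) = 7198841 / 426275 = 16.89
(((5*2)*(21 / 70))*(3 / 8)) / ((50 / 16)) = 9 / 25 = 0.36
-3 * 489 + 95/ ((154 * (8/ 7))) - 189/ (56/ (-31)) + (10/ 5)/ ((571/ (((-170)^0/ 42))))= -2874038677/ 2110416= -1361.84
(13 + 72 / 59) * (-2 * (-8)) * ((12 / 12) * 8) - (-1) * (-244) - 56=89692 / 59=1520.20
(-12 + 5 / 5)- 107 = -118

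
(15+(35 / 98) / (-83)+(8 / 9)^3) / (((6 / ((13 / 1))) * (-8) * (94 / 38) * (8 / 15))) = -16422744715 / 5096141568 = -3.22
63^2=3969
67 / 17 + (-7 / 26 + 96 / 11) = 60285 / 4862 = 12.40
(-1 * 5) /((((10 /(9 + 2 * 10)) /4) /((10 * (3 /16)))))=-435 /4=-108.75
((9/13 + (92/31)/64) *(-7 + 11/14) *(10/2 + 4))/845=-3729429/76279840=-0.05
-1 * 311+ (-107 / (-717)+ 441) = 93317 / 717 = 130.15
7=7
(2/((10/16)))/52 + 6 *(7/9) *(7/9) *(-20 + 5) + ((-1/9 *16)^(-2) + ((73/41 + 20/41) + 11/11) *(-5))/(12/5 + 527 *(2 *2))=-54.39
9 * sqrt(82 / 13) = 9 * sqrt(1066) / 13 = 22.60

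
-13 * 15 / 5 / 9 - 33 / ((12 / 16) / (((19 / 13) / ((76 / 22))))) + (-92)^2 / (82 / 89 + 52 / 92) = 672983027 / 118677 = 5670.71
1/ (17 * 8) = 1/ 136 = 0.01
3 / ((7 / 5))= 15 / 7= 2.14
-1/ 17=-0.06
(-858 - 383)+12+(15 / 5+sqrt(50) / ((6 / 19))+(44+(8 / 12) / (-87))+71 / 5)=-1523989 / 1305+95 * sqrt(2) / 6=-1145.42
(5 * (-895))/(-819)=4475/819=5.46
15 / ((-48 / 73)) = -365 / 16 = -22.81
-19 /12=-1.58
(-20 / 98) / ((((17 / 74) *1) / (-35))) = 3700 / 119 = 31.09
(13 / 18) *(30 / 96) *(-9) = -65 / 32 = -2.03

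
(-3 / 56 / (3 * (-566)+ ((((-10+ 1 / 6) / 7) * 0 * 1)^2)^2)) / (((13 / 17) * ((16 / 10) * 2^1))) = 0.00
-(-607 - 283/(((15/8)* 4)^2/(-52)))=345.38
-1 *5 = -5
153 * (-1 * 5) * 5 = -3825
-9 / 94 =-0.10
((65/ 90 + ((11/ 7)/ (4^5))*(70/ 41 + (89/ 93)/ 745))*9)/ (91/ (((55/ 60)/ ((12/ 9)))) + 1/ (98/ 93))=3409398346739/ 69672564400640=0.05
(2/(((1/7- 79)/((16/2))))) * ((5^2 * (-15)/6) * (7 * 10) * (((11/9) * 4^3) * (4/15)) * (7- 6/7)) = 211904000/1863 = 113743.42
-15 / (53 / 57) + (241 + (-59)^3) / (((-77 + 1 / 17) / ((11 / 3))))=9310861 / 954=9759.81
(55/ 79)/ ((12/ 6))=55/ 158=0.35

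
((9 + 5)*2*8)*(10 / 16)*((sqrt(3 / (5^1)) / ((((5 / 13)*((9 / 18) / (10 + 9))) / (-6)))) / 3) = -27664*sqrt(15) / 5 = -21428.44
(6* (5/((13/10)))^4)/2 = 18750000/28561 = 656.49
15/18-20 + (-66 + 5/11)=-5591/66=-84.71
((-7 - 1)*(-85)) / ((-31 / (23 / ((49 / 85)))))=-1329400 / 1519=-875.18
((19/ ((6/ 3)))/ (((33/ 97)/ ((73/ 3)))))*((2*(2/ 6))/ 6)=134539/ 1782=75.50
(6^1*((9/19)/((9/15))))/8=45/76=0.59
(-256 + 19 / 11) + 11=-2676 / 11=-243.27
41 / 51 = 0.80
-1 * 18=-18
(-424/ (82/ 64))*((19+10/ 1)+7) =-488448/ 41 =-11913.37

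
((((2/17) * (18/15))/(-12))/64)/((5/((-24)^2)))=-9/425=-0.02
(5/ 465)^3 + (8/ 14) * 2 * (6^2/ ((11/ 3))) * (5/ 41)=3474825397/ 2539355049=1.37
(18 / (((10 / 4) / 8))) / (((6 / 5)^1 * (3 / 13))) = 208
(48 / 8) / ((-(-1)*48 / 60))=15 / 2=7.50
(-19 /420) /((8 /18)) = -57 /560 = -0.10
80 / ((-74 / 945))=-37800 / 37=-1021.62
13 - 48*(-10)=493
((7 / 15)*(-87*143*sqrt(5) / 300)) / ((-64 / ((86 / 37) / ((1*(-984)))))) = -1248247*sqrt(5) / 1747584000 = -0.00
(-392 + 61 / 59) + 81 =-18288 / 59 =-309.97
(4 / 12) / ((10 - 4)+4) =1 / 30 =0.03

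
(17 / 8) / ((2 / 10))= 85 / 8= 10.62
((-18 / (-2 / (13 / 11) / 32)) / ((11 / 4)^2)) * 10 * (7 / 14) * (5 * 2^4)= 23961600 / 1331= 18002.70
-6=-6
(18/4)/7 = 9/14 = 0.64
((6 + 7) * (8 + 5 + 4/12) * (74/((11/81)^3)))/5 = 1363323312/1331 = 1024284.98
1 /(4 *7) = 1 /28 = 0.04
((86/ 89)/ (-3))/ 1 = -86/ 267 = -0.32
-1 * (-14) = 14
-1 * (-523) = 523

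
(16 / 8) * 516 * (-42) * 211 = -9145584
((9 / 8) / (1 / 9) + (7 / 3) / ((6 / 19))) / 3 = 1261 / 216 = 5.84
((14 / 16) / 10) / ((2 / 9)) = 63 / 160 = 0.39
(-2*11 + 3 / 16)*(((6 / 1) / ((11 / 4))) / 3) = -349 / 22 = -15.86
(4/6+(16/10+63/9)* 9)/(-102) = -0.77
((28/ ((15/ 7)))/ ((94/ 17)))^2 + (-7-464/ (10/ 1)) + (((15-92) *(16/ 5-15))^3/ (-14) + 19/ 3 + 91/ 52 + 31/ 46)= -12249730779336491/ 228631500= -53578491.06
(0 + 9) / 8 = 9 / 8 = 1.12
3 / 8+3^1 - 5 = -13 / 8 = -1.62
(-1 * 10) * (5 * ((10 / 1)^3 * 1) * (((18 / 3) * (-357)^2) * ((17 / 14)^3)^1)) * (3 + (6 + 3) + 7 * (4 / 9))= -7241270700000 / 7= -1034467242857.14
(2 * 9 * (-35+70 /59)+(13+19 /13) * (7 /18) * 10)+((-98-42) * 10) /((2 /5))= -27973750 /6903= -4052.40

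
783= 783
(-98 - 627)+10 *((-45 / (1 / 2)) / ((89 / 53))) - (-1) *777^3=41749559312 / 89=469096172.04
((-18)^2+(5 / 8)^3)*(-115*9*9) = -1546411095 / 512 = -3020334.17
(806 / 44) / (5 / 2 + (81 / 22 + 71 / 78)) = 15717 / 6085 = 2.58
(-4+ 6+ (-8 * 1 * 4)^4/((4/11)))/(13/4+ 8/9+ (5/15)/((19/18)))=1972372824/3047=647316.32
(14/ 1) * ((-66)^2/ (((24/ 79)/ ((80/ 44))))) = 364980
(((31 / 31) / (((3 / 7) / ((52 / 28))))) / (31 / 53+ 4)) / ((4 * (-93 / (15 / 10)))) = -689 / 180792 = -0.00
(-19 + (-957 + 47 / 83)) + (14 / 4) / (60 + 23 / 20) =-99009493 / 101509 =-975.38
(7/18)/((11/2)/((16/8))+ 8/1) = 14/387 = 0.04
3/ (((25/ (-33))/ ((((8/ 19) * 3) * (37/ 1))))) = -87912/ 475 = -185.08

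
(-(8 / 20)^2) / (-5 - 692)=0.00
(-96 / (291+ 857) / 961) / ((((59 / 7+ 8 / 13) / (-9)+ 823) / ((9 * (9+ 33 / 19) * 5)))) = -12888720 / 251990395733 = -0.00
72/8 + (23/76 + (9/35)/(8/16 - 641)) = 10565659/1135820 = 9.30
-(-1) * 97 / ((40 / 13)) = 1261 / 40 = 31.52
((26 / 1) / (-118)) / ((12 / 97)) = -1261 / 708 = -1.78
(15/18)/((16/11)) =55/96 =0.57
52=52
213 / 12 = 71 / 4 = 17.75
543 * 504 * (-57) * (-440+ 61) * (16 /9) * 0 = 0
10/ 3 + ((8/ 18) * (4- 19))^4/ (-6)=-79190/ 243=-325.88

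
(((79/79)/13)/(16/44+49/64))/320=11/51675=0.00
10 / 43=0.23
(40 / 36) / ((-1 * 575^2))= -2 / 595125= -0.00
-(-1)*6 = 6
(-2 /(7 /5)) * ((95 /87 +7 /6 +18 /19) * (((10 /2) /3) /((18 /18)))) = -88325 /11571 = -7.63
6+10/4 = 17/2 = 8.50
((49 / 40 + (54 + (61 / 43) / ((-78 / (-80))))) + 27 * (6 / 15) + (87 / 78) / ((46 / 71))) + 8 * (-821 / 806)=2920029431 / 47828040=61.05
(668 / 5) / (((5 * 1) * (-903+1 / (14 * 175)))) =-65464 / 2212349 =-0.03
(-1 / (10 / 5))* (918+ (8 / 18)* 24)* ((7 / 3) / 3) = -9751 / 27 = -361.15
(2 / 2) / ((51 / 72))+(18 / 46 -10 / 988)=346315 / 193154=1.79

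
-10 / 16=-5 / 8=-0.62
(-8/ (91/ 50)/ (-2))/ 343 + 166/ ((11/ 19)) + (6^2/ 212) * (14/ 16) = 41763583457/ 145577432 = 286.88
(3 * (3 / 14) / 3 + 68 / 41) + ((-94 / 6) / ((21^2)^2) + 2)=185280973 / 47842326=3.87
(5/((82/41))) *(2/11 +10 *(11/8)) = 3065/88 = 34.83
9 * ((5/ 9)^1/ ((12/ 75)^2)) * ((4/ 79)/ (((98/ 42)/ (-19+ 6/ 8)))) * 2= -684375/ 4424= -154.70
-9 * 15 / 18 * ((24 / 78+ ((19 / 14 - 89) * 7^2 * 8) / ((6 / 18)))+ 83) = 20082015 / 26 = 772385.19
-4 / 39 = -0.10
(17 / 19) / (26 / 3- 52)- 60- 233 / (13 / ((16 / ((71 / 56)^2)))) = -2968624811 / 12451270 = -238.42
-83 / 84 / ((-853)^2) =-83 / 61119156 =-0.00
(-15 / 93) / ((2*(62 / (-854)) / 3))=6405 / 1922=3.33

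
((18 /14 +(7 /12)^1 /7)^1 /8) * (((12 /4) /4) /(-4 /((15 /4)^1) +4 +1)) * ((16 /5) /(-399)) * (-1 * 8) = 115 /54929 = 0.00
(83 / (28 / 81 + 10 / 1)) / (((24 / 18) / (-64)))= -161352 / 419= -385.09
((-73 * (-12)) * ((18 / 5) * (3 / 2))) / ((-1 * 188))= -5913 / 235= -25.16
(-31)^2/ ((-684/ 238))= -114359/ 342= -334.38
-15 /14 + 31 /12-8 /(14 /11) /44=115 /84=1.37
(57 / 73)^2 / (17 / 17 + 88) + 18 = 8540307 / 474281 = 18.01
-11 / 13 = -0.85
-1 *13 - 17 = -30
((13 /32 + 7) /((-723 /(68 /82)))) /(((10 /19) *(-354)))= 25517 /559659840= 0.00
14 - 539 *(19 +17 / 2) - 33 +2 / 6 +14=-88963 / 6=-14827.17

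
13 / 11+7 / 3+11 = 479 / 33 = 14.52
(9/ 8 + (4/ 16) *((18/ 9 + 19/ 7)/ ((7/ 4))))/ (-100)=-141/ 7840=-0.02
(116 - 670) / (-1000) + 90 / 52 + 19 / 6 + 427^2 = 3555521803 / 19500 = 182334.45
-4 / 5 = -0.80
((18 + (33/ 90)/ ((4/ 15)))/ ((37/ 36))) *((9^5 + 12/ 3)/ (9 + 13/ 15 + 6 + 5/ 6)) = 411894675/ 6179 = 66660.41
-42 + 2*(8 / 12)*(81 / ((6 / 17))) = 264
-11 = -11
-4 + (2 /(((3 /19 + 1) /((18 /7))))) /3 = -194 /77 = -2.52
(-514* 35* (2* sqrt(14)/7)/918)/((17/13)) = -33410* sqrt(14)/7803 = -16.02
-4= -4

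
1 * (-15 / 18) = -5 / 6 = -0.83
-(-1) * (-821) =-821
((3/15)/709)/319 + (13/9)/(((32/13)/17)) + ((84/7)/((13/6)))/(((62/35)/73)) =31265945876509/131251554720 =238.21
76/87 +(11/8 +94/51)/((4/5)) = 77243/15776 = 4.90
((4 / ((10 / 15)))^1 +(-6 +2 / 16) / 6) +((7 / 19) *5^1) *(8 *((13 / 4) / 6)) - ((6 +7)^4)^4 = -202286649191686667711 / 304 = -665416609183179828.00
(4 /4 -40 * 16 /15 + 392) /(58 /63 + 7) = 22071 /499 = 44.23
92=92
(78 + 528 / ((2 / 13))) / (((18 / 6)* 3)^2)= 130 / 3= 43.33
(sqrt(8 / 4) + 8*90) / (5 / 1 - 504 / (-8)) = sqrt(2) / 68 + 180 / 17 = 10.61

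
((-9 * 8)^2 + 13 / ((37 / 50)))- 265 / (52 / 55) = 9468541 / 1924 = 4921.28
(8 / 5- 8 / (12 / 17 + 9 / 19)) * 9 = -29616 / 635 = -46.64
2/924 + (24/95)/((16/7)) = 2473/21945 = 0.11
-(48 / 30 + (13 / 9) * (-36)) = 252 / 5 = 50.40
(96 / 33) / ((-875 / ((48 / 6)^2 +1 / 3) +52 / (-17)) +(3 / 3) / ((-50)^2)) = -262480000 / 1503141409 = -0.17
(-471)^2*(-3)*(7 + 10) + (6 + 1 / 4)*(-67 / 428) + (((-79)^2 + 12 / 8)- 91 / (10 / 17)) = -96794803767 / 8560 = -11307804.18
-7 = -7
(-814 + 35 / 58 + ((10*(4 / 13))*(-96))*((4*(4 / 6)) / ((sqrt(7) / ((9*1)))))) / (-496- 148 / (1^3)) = 47177 / 37352 + 23040*sqrt(7) / 14651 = 5.42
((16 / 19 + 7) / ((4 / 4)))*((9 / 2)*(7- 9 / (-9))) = 5364 / 19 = 282.32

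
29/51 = 0.57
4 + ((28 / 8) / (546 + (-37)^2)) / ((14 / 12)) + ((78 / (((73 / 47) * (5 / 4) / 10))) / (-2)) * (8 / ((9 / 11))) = -822047563 / 419385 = -1960.13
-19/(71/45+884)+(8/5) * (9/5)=2847897/996275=2.86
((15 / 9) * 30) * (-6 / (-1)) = 300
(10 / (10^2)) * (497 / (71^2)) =7 / 710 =0.01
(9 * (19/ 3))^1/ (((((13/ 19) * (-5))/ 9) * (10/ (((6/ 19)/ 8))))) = -1539/ 2600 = -0.59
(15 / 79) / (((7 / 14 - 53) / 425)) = -850 / 553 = -1.54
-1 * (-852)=852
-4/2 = -2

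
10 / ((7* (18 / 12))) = 20 / 21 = 0.95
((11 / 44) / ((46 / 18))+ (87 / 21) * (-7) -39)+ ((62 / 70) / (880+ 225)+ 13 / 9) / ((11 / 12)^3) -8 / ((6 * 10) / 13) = -962688165077 / 14207493300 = -67.76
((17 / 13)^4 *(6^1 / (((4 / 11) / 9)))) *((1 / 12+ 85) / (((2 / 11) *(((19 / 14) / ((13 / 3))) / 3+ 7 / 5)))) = 135080.87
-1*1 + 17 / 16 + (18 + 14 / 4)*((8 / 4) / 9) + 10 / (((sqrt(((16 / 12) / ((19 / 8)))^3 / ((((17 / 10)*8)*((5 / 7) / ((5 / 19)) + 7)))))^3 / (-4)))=697 / 144 - 51861632913*sqrt(3990) / 4014080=-816101.24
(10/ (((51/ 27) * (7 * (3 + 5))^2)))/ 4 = 45/ 106624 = 0.00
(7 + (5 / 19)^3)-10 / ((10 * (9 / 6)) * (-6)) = 440101 / 61731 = 7.13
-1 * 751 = -751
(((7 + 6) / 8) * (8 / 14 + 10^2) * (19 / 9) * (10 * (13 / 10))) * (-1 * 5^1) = -1412840 / 63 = -22426.03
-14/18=-7/9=-0.78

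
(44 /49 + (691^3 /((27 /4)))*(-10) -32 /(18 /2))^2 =238924531620559244.75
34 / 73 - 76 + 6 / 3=-5368 / 73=-73.53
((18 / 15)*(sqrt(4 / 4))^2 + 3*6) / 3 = 32 / 5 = 6.40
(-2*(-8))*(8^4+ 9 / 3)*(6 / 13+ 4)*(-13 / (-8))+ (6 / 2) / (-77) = 36612265 / 77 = 475483.96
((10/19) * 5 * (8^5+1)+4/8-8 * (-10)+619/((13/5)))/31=42757077/15314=2792.03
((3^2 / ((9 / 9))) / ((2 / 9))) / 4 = 81 / 8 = 10.12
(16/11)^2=256/121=2.12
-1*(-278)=278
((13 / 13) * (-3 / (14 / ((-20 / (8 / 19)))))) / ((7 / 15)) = 4275 / 196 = 21.81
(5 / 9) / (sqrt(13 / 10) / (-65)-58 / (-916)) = 2622050 * sqrt(130) / 11355687 + 107916250 / 11355687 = 12.14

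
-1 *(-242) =242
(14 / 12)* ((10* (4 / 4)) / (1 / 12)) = 140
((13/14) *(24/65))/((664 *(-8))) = -3/46480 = -0.00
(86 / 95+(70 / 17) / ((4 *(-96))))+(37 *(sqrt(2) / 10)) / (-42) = 277379 / 310080 - 37 *sqrt(2) / 420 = 0.77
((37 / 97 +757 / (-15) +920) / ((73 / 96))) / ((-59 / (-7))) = 283522624 / 2088895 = 135.73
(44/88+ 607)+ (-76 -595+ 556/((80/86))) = 2671/5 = 534.20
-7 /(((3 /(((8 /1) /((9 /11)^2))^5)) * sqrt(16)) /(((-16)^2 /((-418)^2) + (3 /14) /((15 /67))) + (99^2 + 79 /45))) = -236878252991489899311104 /169928437782735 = -1393988293.44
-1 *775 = -775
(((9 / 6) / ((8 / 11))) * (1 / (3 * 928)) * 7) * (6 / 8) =231 / 59392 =0.00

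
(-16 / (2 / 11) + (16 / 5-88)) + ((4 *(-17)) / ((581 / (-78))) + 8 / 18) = -4267556 / 26145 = -163.23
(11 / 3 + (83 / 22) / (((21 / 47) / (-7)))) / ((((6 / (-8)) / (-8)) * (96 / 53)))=-193927 / 594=-326.48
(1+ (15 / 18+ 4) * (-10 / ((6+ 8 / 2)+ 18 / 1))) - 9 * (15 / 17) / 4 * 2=-4.70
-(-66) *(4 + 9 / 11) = 318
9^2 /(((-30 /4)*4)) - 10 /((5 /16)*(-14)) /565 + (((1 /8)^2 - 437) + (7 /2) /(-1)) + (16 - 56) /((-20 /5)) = -21929321 /50624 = -433.18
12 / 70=6 / 35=0.17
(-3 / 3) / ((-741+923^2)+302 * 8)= -1 / 853604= -0.00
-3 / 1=-3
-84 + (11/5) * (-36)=-816/5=-163.20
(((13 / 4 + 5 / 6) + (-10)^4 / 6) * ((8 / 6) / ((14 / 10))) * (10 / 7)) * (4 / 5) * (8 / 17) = 2138560 / 2499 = 855.77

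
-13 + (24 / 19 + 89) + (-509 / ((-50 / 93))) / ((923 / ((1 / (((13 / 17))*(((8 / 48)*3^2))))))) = 445459917 / 5699525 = 78.16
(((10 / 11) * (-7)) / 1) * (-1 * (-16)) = -1120 / 11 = -101.82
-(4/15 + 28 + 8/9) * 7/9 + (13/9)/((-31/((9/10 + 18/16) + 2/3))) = -2290229/100440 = -22.80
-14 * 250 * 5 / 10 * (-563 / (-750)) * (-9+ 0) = 11823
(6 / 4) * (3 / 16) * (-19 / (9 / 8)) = -4.75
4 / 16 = 1 / 4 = 0.25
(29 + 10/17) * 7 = 3521/17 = 207.12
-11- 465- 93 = -569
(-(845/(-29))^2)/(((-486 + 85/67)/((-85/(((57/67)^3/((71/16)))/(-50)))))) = 2170850479454271875/40465643874408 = 53646.75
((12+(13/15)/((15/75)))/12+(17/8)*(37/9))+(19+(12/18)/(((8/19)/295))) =35725/72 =496.18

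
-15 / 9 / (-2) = 5 / 6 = 0.83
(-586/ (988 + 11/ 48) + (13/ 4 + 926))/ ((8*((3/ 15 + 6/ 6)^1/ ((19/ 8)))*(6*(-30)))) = -1115954759/ 874321920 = -1.28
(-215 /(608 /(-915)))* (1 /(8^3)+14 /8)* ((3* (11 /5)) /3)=388217115 /311296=1247.10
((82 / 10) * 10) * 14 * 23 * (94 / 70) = 177284 / 5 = 35456.80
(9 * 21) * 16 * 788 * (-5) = -11914560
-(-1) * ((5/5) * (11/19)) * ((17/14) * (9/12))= 561/1064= 0.53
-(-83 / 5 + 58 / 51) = 3943 / 255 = 15.46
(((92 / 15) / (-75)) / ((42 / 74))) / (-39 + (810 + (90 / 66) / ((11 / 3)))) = -102971 / 551265750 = -0.00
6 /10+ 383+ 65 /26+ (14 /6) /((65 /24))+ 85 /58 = 146437 /377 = 388.43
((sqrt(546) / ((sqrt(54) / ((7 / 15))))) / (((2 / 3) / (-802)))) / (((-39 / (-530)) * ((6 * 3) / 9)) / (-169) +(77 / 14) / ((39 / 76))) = -276289 * sqrt(91) / 15823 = -166.57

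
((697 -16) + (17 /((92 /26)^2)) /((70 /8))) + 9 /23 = 12618833 /18515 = 681.55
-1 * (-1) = 1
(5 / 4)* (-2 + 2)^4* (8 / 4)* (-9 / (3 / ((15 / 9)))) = 0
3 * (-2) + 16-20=-10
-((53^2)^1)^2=-7890481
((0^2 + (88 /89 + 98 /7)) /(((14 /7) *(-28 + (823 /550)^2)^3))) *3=-18462987296875000000 /14038728500707175922093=-0.00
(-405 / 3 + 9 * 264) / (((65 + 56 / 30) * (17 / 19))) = 638685 / 17051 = 37.46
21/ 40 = 0.52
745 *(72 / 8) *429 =2876445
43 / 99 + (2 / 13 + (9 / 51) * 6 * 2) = 59201 / 21879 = 2.71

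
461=461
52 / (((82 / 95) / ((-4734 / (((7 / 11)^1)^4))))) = -171196920180 / 98441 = -1739081.48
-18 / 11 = -1.64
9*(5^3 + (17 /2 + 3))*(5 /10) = 2457 /4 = 614.25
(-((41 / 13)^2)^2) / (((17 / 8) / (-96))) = 2170184448 / 485537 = 4469.66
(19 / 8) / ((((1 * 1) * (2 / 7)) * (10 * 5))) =133 / 800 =0.17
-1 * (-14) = 14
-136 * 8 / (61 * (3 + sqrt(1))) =-272 / 61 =-4.46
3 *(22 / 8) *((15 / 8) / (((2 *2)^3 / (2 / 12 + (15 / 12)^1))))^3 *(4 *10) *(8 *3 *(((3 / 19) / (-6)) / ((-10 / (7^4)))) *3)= 437930695125 / 40802189312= 10.73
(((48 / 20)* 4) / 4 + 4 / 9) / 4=32 / 45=0.71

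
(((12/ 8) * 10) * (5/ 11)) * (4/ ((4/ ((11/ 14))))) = 75/ 14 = 5.36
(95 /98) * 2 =95 /49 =1.94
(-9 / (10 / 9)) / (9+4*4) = -81 / 250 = -0.32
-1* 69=-69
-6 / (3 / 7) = -14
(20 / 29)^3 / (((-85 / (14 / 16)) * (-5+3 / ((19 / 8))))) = 26600 / 29437523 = 0.00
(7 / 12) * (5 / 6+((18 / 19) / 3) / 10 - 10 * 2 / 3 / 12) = 3703 / 20520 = 0.18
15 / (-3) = -5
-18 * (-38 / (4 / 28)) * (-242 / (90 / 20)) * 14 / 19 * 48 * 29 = -264101376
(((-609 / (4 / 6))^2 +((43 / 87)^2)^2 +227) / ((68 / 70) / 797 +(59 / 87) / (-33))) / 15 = -2878584.73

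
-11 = -11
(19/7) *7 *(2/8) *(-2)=-19/2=-9.50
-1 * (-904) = 904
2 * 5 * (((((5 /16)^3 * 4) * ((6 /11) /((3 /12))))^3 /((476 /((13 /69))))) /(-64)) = -1142578125 /977896139128832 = -0.00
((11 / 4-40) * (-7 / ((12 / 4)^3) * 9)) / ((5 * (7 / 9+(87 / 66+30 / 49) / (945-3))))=264785367 / 11878435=22.29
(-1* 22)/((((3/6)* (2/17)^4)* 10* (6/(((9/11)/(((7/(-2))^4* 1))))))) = -250563/12005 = -20.87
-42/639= -14/213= -0.07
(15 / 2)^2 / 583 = 225 / 2332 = 0.10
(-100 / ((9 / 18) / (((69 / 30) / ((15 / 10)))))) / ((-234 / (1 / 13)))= 460 / 4563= 0.10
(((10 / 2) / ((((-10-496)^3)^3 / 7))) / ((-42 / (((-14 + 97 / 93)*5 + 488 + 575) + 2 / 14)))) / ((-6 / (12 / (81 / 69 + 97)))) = -3249655 / 416920256628502362433614056448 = -0.00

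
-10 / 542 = -5 / 271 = -0.02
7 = 7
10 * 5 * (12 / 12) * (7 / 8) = 175 / 4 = 43.75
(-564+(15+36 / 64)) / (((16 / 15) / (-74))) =4870125 / 128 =38047.85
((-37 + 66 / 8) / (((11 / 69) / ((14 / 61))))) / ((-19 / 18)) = 499905 / 12749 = 39.21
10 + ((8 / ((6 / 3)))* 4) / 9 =106 / 9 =11.78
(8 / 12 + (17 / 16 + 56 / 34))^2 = 7590025 / 665856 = 11.40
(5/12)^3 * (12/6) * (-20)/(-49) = 625/10584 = 0.06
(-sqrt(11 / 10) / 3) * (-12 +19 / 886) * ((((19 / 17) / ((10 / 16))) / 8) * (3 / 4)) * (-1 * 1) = -201647 * sqrt(110) / 3012400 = -0.70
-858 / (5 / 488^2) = -204327552 / 5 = -40865510.40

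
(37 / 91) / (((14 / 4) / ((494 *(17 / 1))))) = 47804 / 49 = 975.59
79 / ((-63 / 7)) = -79 / 9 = -8.78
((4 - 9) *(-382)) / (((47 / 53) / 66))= 6681180 / 47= 142152.77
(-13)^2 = 169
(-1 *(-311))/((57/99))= 10263/19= 540.16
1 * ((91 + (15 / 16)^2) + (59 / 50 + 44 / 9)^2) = 1668085729 / 12960000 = 128.71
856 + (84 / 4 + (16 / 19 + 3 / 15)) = 83414 / 95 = 878.04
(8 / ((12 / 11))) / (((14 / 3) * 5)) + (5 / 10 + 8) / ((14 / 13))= 1149 / 140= 8.21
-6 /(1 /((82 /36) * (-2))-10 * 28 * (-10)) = -246 /114791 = -0.00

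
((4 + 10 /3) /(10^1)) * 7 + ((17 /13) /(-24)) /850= 26693 /5200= 5.13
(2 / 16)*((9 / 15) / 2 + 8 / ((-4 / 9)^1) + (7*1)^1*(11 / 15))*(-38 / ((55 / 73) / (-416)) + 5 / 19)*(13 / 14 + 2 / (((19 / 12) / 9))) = -405295.29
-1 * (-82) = 82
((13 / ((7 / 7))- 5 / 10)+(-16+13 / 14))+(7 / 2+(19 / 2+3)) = 94 / 7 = 13.43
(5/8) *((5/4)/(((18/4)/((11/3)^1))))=275/432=0.64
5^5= 3125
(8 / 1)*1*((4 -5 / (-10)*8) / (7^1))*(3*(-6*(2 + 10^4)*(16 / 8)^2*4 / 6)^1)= -30726144 / 7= -4389449.14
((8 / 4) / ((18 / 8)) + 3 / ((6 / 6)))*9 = 35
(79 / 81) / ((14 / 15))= 395 / 378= 1.04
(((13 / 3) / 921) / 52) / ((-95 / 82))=-41 / 524970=-0.00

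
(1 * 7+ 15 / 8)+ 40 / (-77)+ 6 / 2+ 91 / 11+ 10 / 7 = 1853 / 88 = 21.06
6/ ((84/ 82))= 41/ 7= 5.86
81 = 81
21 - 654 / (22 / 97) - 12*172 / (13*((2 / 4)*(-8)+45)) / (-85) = -1426541136 / 498355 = -2862.50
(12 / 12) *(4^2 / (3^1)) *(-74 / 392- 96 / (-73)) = 64460 / 10731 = 6.01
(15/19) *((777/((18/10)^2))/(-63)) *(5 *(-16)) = 370000/1539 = 240.42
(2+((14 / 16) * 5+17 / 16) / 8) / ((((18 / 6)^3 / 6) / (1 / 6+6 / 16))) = 4459 / 13824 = 0.32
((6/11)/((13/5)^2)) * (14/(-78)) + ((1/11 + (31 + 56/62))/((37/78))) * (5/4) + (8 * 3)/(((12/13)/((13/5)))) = 21052219437/138597745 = 151.89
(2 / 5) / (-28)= -0.01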